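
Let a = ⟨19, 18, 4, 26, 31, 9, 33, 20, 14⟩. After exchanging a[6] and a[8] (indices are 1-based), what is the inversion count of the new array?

17

Positions 6 and 8 hold 9 and 20; after swapping, the array is [19, 18, 4, 26, 31, 20, 33, 9, 14].
Element-by-element contributions:
19: 4
18: 3
4: 0
26: 3
31: 3
20: 2
33: 2
9: 0
14: 0
Sum: 4 + 3 + 0 + 3 + 3 + 2 + 2 + 0 + 0 = 17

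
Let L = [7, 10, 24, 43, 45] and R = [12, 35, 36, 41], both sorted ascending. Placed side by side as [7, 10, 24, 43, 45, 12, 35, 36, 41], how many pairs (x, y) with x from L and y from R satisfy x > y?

Count, for every r in R, how many entries of L exceed r:
r = 12: 24, 43, 45 → 3
r = 35: 43, 45 → 2
r = 36: 43, 45 → 2
r = 41: 43, 45 → 2
Cross-inversions: 3 + 2 + 2 + 2 = 9

9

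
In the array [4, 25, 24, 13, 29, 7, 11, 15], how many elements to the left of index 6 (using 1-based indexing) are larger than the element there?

4

The element at index 6 is 7.
Elements before it: 4, 25, 24, 13, 29
Those larger than 7: 25, 24, 13, 29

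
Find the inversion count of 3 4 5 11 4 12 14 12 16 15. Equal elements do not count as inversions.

4

Count, for each position, how many later elements it exceeds:
3: 0
4: 0
5: 1
11: 1
4: 0
12: 0
14: 1
12: 0
16: 1
15: 0
Sum: 0 + 0 + 1 + 1 + 0 + 0 + 1 + 0 + 1 + 0 = 4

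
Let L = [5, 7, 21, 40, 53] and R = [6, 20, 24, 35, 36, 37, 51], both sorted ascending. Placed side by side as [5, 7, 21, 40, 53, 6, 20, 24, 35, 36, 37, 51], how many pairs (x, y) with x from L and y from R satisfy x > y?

Take each right-half value and tally the left-half values above it:
r = 6: 7, 21, 40, 53 → 4
r = 20: 21, 40, 53 → 3
r = 24: 40, 53 → 2
r = 35: 40, 53 → 2
r = 36: 40, 53 → 2
r = 37: 40, 53 → 2
r = 51: 53 → 1
Cross-inversions: 4 + 3 + 2 + 2 + 2 + 2 + 1 = 16

There are 16 split inversions.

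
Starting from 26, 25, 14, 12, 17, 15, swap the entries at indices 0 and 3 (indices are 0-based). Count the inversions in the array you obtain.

Positions 0 and 3 hold 26 and 12; after swapping, the array is [12, 25, 14, 26, 17, 15].
Sweep left to right; for each value list the smaller values that follow it:
12: 0
25: 3
14: 0
26: 2
17: 1
15: 0
Sum: 0 + 3 + 0 + 2 + 1 + 0 = 6

There are 6 inversions.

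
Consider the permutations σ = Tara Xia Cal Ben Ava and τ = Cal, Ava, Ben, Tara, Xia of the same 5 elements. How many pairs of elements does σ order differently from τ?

Assign each item its position (1..5) in the first ordering, then rewrite the second ordering as that position sequence:
positions: Tara→1, Xia→2, Cal→3, Ben→4, Ava→5
second ordering as positions: [3, 5, 4, 1, 2]
Discordant pairs = inversions in this position sequence.
3: 1, 2 → 2
5: 4, 1, 2 → 3
4: 1, 2 → 2
1: 0
2: 0
Total: 2 + 3 + 2 + 0 + 0 = 7

There are 7 discordant pairs.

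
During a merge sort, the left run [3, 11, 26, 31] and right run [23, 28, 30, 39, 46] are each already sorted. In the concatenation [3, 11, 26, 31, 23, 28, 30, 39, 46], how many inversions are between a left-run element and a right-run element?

Count, for every r in R, how many entries of L exceed r:
r = 23: 26, 31 → 2
r = 28: 31 → 1
r = 30: 31 → 1
r = 39: none → 0
r = 46: none → 0
Cross-inversions: 2 + 1 + 1 + 0 + 0 = 4

4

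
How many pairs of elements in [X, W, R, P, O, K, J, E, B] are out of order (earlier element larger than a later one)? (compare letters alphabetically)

Sweep left to right; for each value list the smaller values that follow it:
X → W, R, P, O, K, J, E, B → 8
W → R, P, O, K, J, E, B → 7
R → P, O, K, J, E, B → 6
P → O, K, J, E, B → 5
O → K, J, E, B → 4
K → J, E, B → 3
J → E, B → 2
E → B → 1
B → none → 0
Sum: 8 + 7 + 6 + 5 + 4 + 3 + 2 + 1 + 0 = 36

36 inversions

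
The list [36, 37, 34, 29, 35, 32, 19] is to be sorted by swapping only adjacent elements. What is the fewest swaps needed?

17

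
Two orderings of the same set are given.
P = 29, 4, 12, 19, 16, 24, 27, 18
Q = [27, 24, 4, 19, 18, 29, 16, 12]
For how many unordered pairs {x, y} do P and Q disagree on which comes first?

There are 18 disagreeing pairs.

Assign each item its position (1..8) in the first ordering, then rewrite the second ordering as that position sequence:
positions: 29→1, 4→2, 12→3, 19→4, 16→5, 24→6, 27→7, 18→8
second ordering as positions: [7, 6, 2, 4, 8, 1, 5, 3]
Discordant pairs = inversions in this position sequence.
7: 6, 2, 4, 1, 5, 3 → 6
6: 2, 4, 1, 5, 3 → 5
2: 1 → 1
4: 1, 3 → 2
8: 1, 5, 3 → 3
1: 0
5: 3 → 1
3: 0
Total: 6 + 5 + 1 + 2 + 3 + 0 + 1 + 0 = 18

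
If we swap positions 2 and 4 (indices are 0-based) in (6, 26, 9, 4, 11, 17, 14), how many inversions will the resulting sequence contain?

Positions 2 and 4 hold 9 and 11; after swapping, the array is [6, 26, 11, 4, 9, 17, 14].
Count, for each position, how many later elements it exceeds:
6 → 4 → 1
26 → 11, 4, 9, 17, 14 → 5
11 → 4, 9 → 2
4 → none → 0
9 → none → 0
17 → 14 → 1
14 → none → 0
Sum: 1 + 5 + 2 + 0 + 0 + 1 + 0 = 9

9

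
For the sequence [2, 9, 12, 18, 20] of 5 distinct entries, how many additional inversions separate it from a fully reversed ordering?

Maximum inversions for 5 distinct elements is C(5, 2) = 5·4/2 = 10.
Current inversions — for each element, count later smaller elements:
2: 0
9: 0
12: 0
18: 0
20: 0
Current total: 0 + 0 + 0 + 0 + 0 = 0
Shortfall: 10 − 0 = 10

10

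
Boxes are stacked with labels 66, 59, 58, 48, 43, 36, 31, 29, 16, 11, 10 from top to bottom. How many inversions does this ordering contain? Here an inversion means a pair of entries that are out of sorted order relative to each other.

55 inversions

Sweep left to right; for each value list the smaller values that follow it:
66 → 59, 58, 48, 43, 36, 31, 29, 16, 11, 10 → 10
59 → 58, 48, 43, 36, 31, 29, 16, 11, 10 → 9
58 → 48, 43, 36, 31, 29, 16, 11, 10 → 8
48 → 43, 36, 31, 29, 16, 11, 10 → 7
43 → 36, 31, 29, 16, 11, 10 → 6
36 → 31, 29, 16, 11, 10 → 5
31 → 29, 16, 11, 10 → 4
29 → 16, 11, 10 → 3
16 → 11, 10 → 2
11 → 10 → 1
10 → none → 0
Sum: 10 + 9 + 8 + 7 + 6 + 5 + 4 + 3 + 2 + 1 + 0 = 55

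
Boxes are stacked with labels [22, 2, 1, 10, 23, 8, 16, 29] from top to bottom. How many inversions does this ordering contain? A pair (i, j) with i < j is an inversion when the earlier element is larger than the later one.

9 inversions

Count, for each position, how many later elements it exceeds:
22 → 2, 1, 10, 8, 16 → 5
2 → 1 → 1
1 → none → 0
10 → 8 → 1
23 → 8, 16 → 2
8 → none → 0
16 → none → 0
29 → none → 0
Sum: 5 + 1 + 0 + 1 + 2 + 0 + 0 + 0 = 9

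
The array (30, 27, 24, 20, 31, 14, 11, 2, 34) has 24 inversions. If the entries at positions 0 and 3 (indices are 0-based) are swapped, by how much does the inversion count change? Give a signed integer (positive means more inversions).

-5

Positions 0 and 3 hold 30 and 20; after swapping, the array is [20, 27, 24, 30, 31, 14, 11, 2, 34].
For each element, count later entries that are smaller:
20 → 14, 11, 2 → 3
27 → 24, 14, 11, 2 → 4
24 → 14, 11, 2 → 3
30 → 14, 11, 2 → 3
31 → 14, 11, 2 → 3
14 → 11, 2 → 2
11 → 2 → 1
2 → none → 0
34 → none → 0
Sum: 3 + 4 + 3 + 3 + 3 + 2 + 1 + 0 + 0 = 19
Change: 19 − 24 = -5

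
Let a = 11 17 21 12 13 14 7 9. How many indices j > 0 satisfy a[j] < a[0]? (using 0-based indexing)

The element at index 0 is 11.
Elements after it: 17, 21, 12, 13, 14, 7, 9
Those smaller than 11: 7, 9

2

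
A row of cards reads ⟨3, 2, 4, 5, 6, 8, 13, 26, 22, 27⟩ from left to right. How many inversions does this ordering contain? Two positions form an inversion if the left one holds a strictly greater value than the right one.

2 inversions

Sweep left to right; for each value list the smaller values that follow it:
3: 1
2: 0
4: 0
5: 0
6: 0
8: 0
13: 0
26: 1
22: 0
27: 0
Sum: 1 + 0 + 0 + 0 + 0 + 0 + 0 + 1 + 0 + 0 = 2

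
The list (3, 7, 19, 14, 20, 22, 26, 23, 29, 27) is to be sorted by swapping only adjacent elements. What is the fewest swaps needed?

Minimum adjacent swaps = number of inversions (each swap of adjacent out-of-order elements removes one inversion and no swap can remove more).
Count inversions — for each element, later elements that are smaller:
3: none → 0
7: none → 0
19: 14 → 1
14: none → 0
20: none → 0
22: none → 0
26: 23 → 1
23: none → 0
29: 27 → 1
27: none → 0
Total inversions: 0 + 0 + 1 + 0 + 0 + 0 + 1 + 0 + 1 + 0 = 3

3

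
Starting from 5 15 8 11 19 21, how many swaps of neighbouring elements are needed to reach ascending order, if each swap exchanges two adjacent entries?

The minimum number of adjacent swaps to sort an array equals its inversion count, since every such swap removes exactly one inversion.
Count inversions — for each element, later elements that are smaller:
5: none → 0
15: 8, 11 → 2
8: none → 0
11: none → 0
19: none → 0
21: none → 0
Total inversions: 0 + 2 + 0 + 0 + 0 + 0 = 2

2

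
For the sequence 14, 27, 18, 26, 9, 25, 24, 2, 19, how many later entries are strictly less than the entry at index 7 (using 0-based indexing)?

0 such elements

The element at index 7 is 2.
Elements after it: 19
None of them are smaller than 2.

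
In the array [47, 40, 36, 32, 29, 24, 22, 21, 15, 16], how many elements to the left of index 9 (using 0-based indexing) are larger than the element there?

The element at index 9 is 16.
Elements before it: 47, 40, 36, 32, 29, 24, 22, 21, 15
Those larger than 16: 47, 40, 36, 32, 29, 24, 22, 21

8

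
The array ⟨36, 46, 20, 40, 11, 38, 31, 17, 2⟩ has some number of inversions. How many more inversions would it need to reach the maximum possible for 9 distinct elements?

Maximum inversions for 9 distinct elements is C(9, 2) = 9·8/2 = 36.
Current inversions — for each element, count later smaller elements:
36: 5
46: 7
20: 3
40: 5
11: 1
38: 3
31: 2
17: 1
2: 0
Current total: 5 + 7 + 3 + 5 + 1 + 3 + 2 + 1 + 0 = 27
Shortfall: 36 − 27 = 9

9 inversions short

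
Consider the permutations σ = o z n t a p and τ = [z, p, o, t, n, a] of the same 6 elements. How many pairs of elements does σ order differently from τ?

Assign each item its position (1..6) in the first ordering, then rewrite the second ordering as that position sequence:
positions: o→1, z→2, n→3, t→4, a→5, p→6
second ordering as positions: [2, 6, 1, 4, 3, 5]
Discordant pairs = inversions in this position sequence.
2: 1 → 1
6: 1, 4, 3, 5 → 4
1: 0
4: 3 → 1
3: 0
5: 0
Total: 1 + 4 + 0 + 1 + 0 + 0 = 6

6 discordant pairs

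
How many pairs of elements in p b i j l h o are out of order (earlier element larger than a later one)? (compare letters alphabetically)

9

Out-of-order index pairs (0-indexed):
(0,1): p > b
(0,2): p > i
(0,3): p > j
(0,4): p > l
(0,5): p > h
(0,6): p > o
(2,5): i > h
(3,5): j > h
(4,5): l > h
That's 9 pairs.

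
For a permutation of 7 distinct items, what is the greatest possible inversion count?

A reversed (strictly descending) arrangement makes every pair an inversion, giving C(7, 2) inversions.
C(7, 2) = 7·6/2 = 21

21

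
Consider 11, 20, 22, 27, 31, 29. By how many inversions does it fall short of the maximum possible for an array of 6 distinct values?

Maximum inversions for 6 distinct elements is C(6, 2) = 6·5/2 = 15.
Current inversions — for each element, count later smaller elements:
11: 0
20: 0
22: 0
27: 0
31: 1
29: 0
Current total: 0 + 0 + 0 + 0 + 1 + 0 = 1
Shortfall: 15 − 1 = 14

14 inversions short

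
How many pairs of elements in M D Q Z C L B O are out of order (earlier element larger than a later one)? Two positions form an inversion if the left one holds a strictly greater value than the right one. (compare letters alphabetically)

Out-of-order pairs: 16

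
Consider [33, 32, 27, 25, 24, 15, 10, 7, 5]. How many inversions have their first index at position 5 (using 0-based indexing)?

3

The element at index 5 is 15.
Elements after it: 10, 7, 5
Those smaller than 15: 10, 7, 5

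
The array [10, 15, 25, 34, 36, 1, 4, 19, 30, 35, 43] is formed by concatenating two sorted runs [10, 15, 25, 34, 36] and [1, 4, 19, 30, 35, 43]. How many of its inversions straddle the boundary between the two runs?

16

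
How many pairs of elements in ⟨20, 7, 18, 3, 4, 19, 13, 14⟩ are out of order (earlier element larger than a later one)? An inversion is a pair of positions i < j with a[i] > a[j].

Count, for each position, how many later elements it exceeds:
20 → 7, 18, 3, 4, 19, 13, 14 → 7
7 → 3, 4 → 2
18 → 3, 4, 13, 14 → 4
3 → none → 0
4 → none → 0
19 → 13, 14 → 2
13 → none → 0
14 → none → 0
Sum: 7 + 2 + 4 + 0 + 0 + 2 + 0 + 0 = 15

15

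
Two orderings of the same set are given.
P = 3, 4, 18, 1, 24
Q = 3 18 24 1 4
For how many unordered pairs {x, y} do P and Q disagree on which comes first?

4

Assign each item its position (1..5) in the first ordering, then rewrite the second ordering as that position sequence:
positions: 3→1, 4→2, 18→3, 1→4, 24→5
second ordering as positions: [1, 3, 5, 4, 2]
Discordant pairs = inversions in this position sequence.
1: 0
3: 2 → 1
5: 4, 2 → 2
4: 2 → 1
2: 0
Total: 0 + 1 + 2 + 1 + 0 = 4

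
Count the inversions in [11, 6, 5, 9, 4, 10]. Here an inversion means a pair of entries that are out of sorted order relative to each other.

9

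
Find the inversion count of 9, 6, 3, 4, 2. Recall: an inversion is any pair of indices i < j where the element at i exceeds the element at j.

9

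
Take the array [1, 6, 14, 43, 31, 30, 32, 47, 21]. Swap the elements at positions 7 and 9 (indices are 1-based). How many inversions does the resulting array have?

There are 8 inversions.

Positions 7 and 9 hold 32 and 21; after swapping, the array is [1, 6, 14, 43, 31, 30, 21, 47, 32].
Count, for each position, how many later elements it exceeds:
1 → none → 0
6 → none → 0
14 → none → 0
43 → 31, 30, 21, 32 → 4
31 → 30, 21 → 2
30 → 21 → 1
21 → none → 0
47 → 32 → 1
32 → none → 0
Sum: 0 + 0 + 0 + 4 + 2 + 1 + 0 + 1 + 0 = 8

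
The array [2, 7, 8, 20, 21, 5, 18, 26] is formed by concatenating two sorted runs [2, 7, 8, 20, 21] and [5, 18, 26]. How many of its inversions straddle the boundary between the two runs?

6 cross-inversions

Take each right-half value and tally the left-half values above it:
r = 5: 7, 8, 20, 21 → 4
r = 18: 20, 21 → 2
r = 26: none → 0
Cross-inversions: 4 + 2 + 0 = 6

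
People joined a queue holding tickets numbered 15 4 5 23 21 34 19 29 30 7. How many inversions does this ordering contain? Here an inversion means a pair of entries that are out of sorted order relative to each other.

15

Sweep left to right; for each value list the smaller values that follow it:
15 → 4, 5, 7 → 3
4 → none → 0
5 → none → 0
23 → 21, 19, 7 → 3
21 → 19, 7 → 2
34 → 19, 29, 30, 7 → 4
19 → 7 → 1
29 → 7 → 1
30 → 7 → 1
7 → none → 0
Sum: 3 + 0 + 0 + 3 + 2 + 4 + 1 + 1 + 1 + 0 = 15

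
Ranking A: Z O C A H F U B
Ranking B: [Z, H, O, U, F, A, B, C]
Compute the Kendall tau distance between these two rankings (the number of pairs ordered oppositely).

10 discordant pairs

Assign each item its position (1..8) in the first ordering, then rewrite the second ordering as that position sequence:
positions: Z→1, O→2, C→3, A→4, H→5, F→6, U→7, B→8
second ordering as positions: [1, 5, 2, 7, 6, 4, 8, 3]
Discordant pairs = inversions in this position sequence.
1: 0
5: 2, 4, 3 → 3
2: 0
7: 6, 4, 3 → 3
6: 4, 3 → 2
4: 3 → 1
8: 3 → 1
3: 0
Total: 0 + 3 + 0 + 3 + 2 + 1 + 1 + 0 = 10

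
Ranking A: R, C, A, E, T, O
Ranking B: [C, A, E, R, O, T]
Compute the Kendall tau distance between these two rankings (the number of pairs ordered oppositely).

4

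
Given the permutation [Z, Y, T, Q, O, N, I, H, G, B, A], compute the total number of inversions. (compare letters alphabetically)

55 inversions

For each element, count later entries that are smaller:
Z → Y, T, Q, O, N, I, H, G, B, A → 10
Y → T, Q, O, N, I, H, G, B, A → 9
T → Q, O, N, I, H, G, B, A → 8
Q → O, N, I, H, G, B, A → 7
O → N, I, H, G, B, A → 6
N → I, H, G, B, A → 5
I → H, G, B, A → 4
H → G, B, A → 3
G → B, A → 2
B → A → 1
A → none → 0
Sum: 10 + 9 + 8 + 7 + 6 + 5 + 4 + 3 + 2 + 1 + 0 = 55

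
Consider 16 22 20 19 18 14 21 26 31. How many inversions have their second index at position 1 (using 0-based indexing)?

0

The element at index 1 is 22.
Elements before it: 16
None of them are larger than 22.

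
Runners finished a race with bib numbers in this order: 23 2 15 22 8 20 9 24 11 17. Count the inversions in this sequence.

Sweep left to right; for each value list the smaller values that follow it:
23: 8
2: 0
15: 3
22: 5
8: 0
20: 3
9: 0
24: 2
11: 0
17: 0
Sum: 8 + 0 + 3 + 5 + 0 + 3 + 0 + 2 + 0 + 0 = 21

21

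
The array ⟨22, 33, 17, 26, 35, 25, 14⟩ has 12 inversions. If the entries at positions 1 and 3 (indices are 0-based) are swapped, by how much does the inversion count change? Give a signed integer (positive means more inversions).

Positions 1 and 3 hold 33 and 26; after swapping, the array is [22, 26, 17, 33, 35, 25, 14].
Sweep left to right; for each value list the smaller values that follow it:
22 → 17, 14 → 2
26 → 17, 25, 14 → 3
17 → 14 → 1
33 → 25, 14 → 2
35 → 25, 14 → 2
25 → 14 → 1
14 → none → 0
Sum: 2 + 3 + 1 + 2 + 2 + 1 + 0 = 11
Change: 11 − 12 = -1

-1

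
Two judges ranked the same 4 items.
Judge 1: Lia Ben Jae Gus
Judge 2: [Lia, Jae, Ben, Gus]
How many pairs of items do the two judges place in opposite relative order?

Assign each item its position (1..4) in the first ordering, then rewrite the second ordering as that position sequence:
positions: Lia→1, Ben→2, Jae→3, Gus→4
second ordering as positions: [1, 3, 2, 4]
Discordant pairs = inversions in this position sequence.
1: 0
3: 2 → 1
2: 0
4: 0
Total: 0 + 1 + 0 + 0 = 1

1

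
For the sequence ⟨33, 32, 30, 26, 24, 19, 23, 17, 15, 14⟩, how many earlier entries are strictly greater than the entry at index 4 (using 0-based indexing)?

4

The element at index 4 is 24.
Elements before it: 33, 32, 30, 26
Those larger than 24: 33, 32, 30, 26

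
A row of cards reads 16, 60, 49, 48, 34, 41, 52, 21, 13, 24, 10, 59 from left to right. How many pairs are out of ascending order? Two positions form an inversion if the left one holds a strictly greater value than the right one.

For each element, count later entries that are smaller:
16 → 13, 10 → 2
60 → 49, 48, 34, 41, 52, 21, 13, 24, 10, 59 → 10
49 → 48, 34, 41, 21, 13, 24, 10 → 7
48 → 34, 41, 21, 13, 24, 10 → 6
34 → 21, 13, 24, 10 → 4
41 → 21, 13, 24, 10 → 4
52 → 21, 13, 24, 10 → 4
21 → 13, 10 → 2
13 → 10 → 1
24 → 10 → 1
10 → none → 0
59 → none → 0
Sum: 2 + 10 + 7 + 6 + 4 + 4 + 4 + 2 + 1 + 1 + 0 + 0 = 41

41 out-of-order pairs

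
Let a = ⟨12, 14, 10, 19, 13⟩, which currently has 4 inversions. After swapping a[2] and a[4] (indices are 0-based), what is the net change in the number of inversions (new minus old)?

+1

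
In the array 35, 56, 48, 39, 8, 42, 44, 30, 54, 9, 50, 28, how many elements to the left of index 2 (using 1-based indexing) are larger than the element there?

The element at index 2 is 56.
Elements before it: 35
None of them are larger than 56.

0 such elements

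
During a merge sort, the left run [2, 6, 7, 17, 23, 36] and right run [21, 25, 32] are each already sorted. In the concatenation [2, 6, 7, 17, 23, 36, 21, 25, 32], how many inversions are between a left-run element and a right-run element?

4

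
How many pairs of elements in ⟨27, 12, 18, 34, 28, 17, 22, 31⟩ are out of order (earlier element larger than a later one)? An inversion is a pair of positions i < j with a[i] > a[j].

For each element, count later entries that are smaller:
27 → 12, 18, 17, 22 → 4
12 → none → 0
18 → 17 → 1
34 → 28, 17, 22, 31 → 4
28 → 17, 22 → 2
17 → none → 0
22 → none → 0
31 → none → 0
Sum: 4 + 0 + 1 + 4 + 2 + 0 + 0 + 0 = 11

11 out-of-order pairs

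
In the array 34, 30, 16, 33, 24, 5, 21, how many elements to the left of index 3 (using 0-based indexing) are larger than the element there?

1 such element

The element at index 3 is 33.
Elements before it: 34, 30, 16
Those larger than 33: 34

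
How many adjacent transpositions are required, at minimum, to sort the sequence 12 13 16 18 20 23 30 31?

0

Each adjacent swap fixes exactly one inversion, so the minimum swap count equals the number of inversions.
Count inversions — for each element, later elements that are smaller:
12: none → 0
13: none → 0
16: none → 0
18: none → 0
20: none → 0
23: none → 0
30: none → 0
31: none → 0
Total inversions: 0 + 0 + 0 + 0 + 0 + 0 + 0 + 0 = 0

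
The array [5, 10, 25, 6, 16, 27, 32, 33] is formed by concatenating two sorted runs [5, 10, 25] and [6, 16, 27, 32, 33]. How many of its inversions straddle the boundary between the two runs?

3 split inversions

For each element r of the right run, count left-run elements greater than r:
r = 6: 10, 25 → 2
r = 16: 25 → 1
r = 27: none → 0
r = 32: none → 0
r = 33: none → 0
Cross-inversions: 2 + 1 + 0 + 0 + 0 = 3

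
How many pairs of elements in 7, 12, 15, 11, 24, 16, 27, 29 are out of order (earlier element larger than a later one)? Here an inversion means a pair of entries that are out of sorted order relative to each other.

For each element, count later entries that are smaller:
7: 0
12: 1
15: 1
11: 0
24: 1
16: 0
27: 0
29: 0
Sum: 0 + 1 + 1 + 0 + 1 + 0 + 0 + 0 = 3

3 inversions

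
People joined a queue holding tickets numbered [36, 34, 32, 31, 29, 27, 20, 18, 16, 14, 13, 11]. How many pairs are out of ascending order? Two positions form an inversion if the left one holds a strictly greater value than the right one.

Element-by-element contributions:
36: 11
34: 10
32: 9
31: 8
29: 7
27: 6
20: 5
18: 4
16: 3
14: 2
13: 1
11: 0
Sum: 11 + 10 + 9 + 8 + 7 + 6 + 5 + 4 + 3 + 2 + 1 + 0 = 66

66 inversions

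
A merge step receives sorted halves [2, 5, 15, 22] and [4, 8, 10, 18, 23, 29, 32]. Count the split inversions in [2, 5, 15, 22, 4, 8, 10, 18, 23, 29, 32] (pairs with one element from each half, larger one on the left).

Take each right-half value and tally the left-half values above it:
r = 4: 5, 15, 22 → 3
r = 8: 15, 22 → 2
r = 10: 15, 22 → 2
r = 18: 22 → 1
r = 23: none → 0
r = 29: none → 0
r = 32: none → 0
Cross-inversions: 3 + 2 + 2 + 1 + 0 + 0 + 0 = 8

8 split inversions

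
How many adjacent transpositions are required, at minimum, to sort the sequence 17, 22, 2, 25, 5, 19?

Adjacent swaps: 7

The minimum number of adjacent swaps to sort an array equals its inversion count, since every such swap removes exactly one inversion.
Count inversions — for each element, later elements that are smaller:
17: 2, 5 → 2
22: 2, 5, 19 → 3
2: none → 0
25: 5, 19 → 2
5: none → 0
19: none → 0
Total inversions: 2 + 3 + 0 + 2 + 0 + 0 = 7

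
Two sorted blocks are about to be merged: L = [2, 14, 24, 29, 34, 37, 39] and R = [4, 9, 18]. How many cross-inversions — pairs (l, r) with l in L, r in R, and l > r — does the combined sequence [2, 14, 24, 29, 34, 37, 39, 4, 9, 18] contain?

For each element r of the right run, count left-run elements greater than r:
r = 4: 14, 24, 29, 34, 37, 39 → 6
r = 9: 14, 24, 29, 34, 37, 39 → 6
r = 18: 24, 29, 34, 37, 39 → 5
Cross-inversions: 6 + 6 + 5 = 17

17 split inversions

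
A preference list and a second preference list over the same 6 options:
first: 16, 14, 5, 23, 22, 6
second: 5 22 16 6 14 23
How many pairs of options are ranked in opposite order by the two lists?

7

Assign each item its position (1..6) in the first ordering, then rewrite the second ordering as that position sequence:
positions: 16→1, 14→2, 5→3, 23→4, 22→5, 6→6
second ordering as positions: [3, 5, 1, 6, 2, 4]
Discordant pairs = inversions in this position sequence.
3: 1, 2 → 2
5: 1, 2, 4 → 3
1: 0
6: 2, 4 → 2
2: 0
4: 0
Total: 2 + 3 + 0 + 2 + 0 + 0 = 7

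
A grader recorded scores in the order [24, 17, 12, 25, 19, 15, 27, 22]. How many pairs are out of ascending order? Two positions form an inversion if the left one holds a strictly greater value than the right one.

Element-by-element contributions:
24: 5
17: 2
12: 0
25: 3
19: 1
15: 0
27: 1
22: 0
Sum: 5 + 2 + 0 + 3 + 1 + 0 + 1 + 0 = 12

12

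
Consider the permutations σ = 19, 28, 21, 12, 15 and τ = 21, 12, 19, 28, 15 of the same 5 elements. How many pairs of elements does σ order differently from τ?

4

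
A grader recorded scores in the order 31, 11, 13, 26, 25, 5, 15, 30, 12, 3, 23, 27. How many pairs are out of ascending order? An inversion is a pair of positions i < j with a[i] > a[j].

For each element, count later entries that are smaller:
31: 11
11: 2
13: 3
26: 6
25: 5
5: 1
15: 2
30: 4
12: 1
3: 0
23: 0
27: 0
Sum: 11 + 2 + 3 + 6 + 5 + 1 + 2 + 4 + 1 + 0 + 0 + 0 = 35

Out-of-order pairs: 35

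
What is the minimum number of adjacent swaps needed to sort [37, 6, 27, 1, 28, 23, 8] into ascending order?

13

The minimum number of adjacent swaps to sort an array equals its inversion count, since every such swap removes exactly one inversion.
Count inversions — for each element, later elements that are smaller:
37: 6, 27, 1, 28, 23, 8 → 6
6: 1 → 1
27: 1, 23, 8 → 3
1: none → 0
28: 23, 8 → 2
23: 8 → 1
8: none → 0
Total inversions: 6 + 1 + 3 + 0 + 2 + 1 + 0 = 13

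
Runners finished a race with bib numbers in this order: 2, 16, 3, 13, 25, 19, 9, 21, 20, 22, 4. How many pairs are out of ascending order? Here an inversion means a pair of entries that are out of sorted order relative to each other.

There are 19 out-of-order pairs.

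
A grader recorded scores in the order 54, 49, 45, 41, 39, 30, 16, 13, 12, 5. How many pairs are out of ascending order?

Element-by-element contributions:
54: 9
49: 8
45: 7
41: 6
39: 5
30: 4
16: 3
13: 2
12: 1
5: 0
Sum: 9 + 8 + 7 + 6 + 5 + 4 + 3 + 2 + 1 + 0 = 45

45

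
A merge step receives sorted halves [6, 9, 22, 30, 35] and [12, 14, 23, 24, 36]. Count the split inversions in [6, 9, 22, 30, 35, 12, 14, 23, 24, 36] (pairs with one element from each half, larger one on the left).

For each element r of the right run, count left-run elements greater than r:
r = 12: 22, 30, 35 → 3
r = 14: 22, 30, 35 → 3
r = 23: 30, 35 → 2
r = 24: 30, 35 → 2
r = 36: none → 0
Cross-inversions: 3 + 3 + 2 + 2 + 0 = 10

10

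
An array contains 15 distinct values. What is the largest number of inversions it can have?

105 inversions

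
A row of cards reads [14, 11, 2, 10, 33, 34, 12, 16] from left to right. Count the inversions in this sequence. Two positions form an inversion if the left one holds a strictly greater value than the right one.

Element-by-element contributions:
14 → 11, 2, 10, 12 → 4
11 → 2, 10 → 2
2 → none → 0
10 → none → 0
33 → 12, 16 → 2
34 → 12, 16 → 2
12 → none → 0
16 → none → 0
Sum: 4 + 2 + 0 + 0 + 2 + 2 + 0 + 0 = 10

10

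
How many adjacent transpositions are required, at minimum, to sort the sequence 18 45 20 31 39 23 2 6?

18

Each adjacent swap fixes exactly one inversion, so the minimum swap count equals the number of inversions.
Count inversions — for each element, later elements that are smaller:
18: 2, 6 → 2
45: 20, 31, 39, 23, 2, 6 → 6
20: 2, 6 → 2
31: 23, 2, 6 → 3
39: 23, 2, 6 → 3
23: 2, 6 → 2
2: none → 0
6: none → 0
Total inversions: 2 + 6 + 2 + 3 + 3 + 2 + 0 + 0 = 18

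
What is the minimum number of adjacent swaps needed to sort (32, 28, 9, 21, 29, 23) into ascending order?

Swaps: 9

Minimum adjacent swaps = number of inversions (each swap of adjacent out-of-order elements removes one inversion and no swap can remove more).
Count inversions — for each element, later elements that are smaller:
32: 28, 9, 21, 29, 23 → 5
28: 9, 21, 23 → 3
9: none → 0
21: none → 0
29: 23 → 1
23: none → 0
Total inversions: 5 + 3 + 0 + 0 + 1 + 0 = 9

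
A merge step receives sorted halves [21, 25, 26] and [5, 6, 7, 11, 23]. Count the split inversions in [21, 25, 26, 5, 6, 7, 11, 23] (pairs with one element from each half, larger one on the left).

14

Take each right-half value and tally the left-half values above it:
r = 5: 21, 25, 26 → 3
r = 6: 21, 25, 26 → 3
r = 7: 21, 25, 26 → 3
r = 11: 21, 25, 26 → 3
r = 23: 25, 26 → 2
Cross-inversions: 3 + 3 + 3 + 3 + 2 = 14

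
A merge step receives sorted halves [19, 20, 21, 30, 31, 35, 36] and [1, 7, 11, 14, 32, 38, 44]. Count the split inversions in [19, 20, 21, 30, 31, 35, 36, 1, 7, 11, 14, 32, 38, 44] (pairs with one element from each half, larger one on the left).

Split inversions: 30

Count, for every r in R, how many entries of L exceed r:
r = 1: 19, 20, 21, 30, 31, 35, 36 → 7
r = 7: 19, 20, 21, 30, 31, 35, 36 → 7
r = 11: 19, 20, 21, 30, 31, 35, 36 → 7
r = 14: 19, 20, 21, 30, 31, 35, 36 → 7
r = 32: 35, 36 → 2
r = 38: none → 0
r = 44: none → 0
Cross-inversions: 7 + 7 + 7 + 7 + 2 + 0 + 0 = 30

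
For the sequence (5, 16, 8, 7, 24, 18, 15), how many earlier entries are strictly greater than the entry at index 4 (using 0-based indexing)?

0

The element at index 4 is 24.
Elements before it: 5, 16, 8, 7
None of them are larger than 24.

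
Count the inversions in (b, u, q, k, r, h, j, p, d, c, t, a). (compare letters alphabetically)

42

Sweep left to right; for each value list the smaller values that follow it:
b: 1
u: 10
q: 7
k: 5
r: 6
h: 3
j: 3
p: 3
d: 2
c: 1
t: 1
a: 0
Sum: 1 + 10 + 7 + 5 + 6 + 3 + 3 + 3 + 2 + 1 + 1 + 0 = 42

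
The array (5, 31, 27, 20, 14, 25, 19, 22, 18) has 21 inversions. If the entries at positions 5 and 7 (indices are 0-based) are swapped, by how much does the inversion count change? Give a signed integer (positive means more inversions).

-1

Positions 5 and 7 hold 25 and 22; after swapping, the array is [5, 31, 27, 20, 14, 22, 19, 25, 18].
For each element, count later entries that are smaller:
5 → none → 0
31 → 27, 20, 14, 22, 19, 25, 18 → 7
27 → 20, 14, 22, 19, 25, 18 → 6
20 → 14, 19, 18 → 3
14 → none → 0
22 → 19, 18 → 2
19 → 18 → 1
25 → 18 → 1
18 → none → 0
Sum: 0 + 7 + 6 + 3 + 0 + 2 + 1 + 1 + 0 = 20
Change: 20 − 21 = -1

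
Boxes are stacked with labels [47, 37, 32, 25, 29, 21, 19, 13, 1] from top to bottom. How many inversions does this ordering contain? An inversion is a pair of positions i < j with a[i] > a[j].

35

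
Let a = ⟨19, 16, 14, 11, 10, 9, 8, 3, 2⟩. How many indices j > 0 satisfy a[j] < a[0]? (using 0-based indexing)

The element at index 0 is 19.
Elements after it: 16, 14, 11, 10, 9, 8, 3, 2
Those smaller than 19: 16, 14, 11, 10, 9, 8, 3, 2

8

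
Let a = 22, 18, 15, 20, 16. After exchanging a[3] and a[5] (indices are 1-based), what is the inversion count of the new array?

8 inversions

Positions 3 and 5 hold 15 and 16; after swapping, the array is [22, 18, 16, 20, 15].
Sweep left to right; for each value list the smaller values that follow it:
22 → 18, 16, 20, 15 → 4
18 → 16, 15 → 2
16 → 15 → 1
20 → 15 → 1
15 → none → 0
Sum: 4 + 2 + 1 + 1 + 0 = 8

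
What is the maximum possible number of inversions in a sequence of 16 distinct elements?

The maximum occurs when the array is in strictly decreasing order: every one of the C(16, 2) pairs is inverted.
C(16, 2) = 16·15/2 = 120

120 inversions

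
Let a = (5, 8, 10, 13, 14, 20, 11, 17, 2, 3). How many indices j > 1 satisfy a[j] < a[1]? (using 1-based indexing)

2

The element at index 1 is 5.
Elements after it: 8, 10, 13, 14, 20, 11, 17, 2, 3
Those smaller than 5: 2, 3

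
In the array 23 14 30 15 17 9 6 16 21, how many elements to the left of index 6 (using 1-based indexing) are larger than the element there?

The element at index 6 is 9.
Elements before it: 23, 14, 30, 15, 17
Those larger than 9: 23, 14, 30, 15, 17

5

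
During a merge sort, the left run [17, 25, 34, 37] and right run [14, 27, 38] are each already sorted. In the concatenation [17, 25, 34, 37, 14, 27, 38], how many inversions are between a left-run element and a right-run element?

6 split inversions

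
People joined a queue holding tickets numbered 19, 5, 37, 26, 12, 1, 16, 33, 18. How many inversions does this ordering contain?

Sweep left to right; for each value list the smaller values that follow it:
19: 5
5: 1
37: 6
26: 4
12: 1
1: 0
16: 0
33: 1
18: 0
Sum: 5 + 1 + 6 + 4 + 1 + 0 + 0 + 1 + 0 = 18

18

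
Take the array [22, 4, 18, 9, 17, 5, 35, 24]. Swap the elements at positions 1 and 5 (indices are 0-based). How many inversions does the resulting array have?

12 inversions

Positions 1 and 5 hold 4 and 5; after swapping, the array is [22, 5, 18, 9, 17, 4, 35, 24].
Sweep left to right; for each value list the smaller values that follow it:
22: 5
5: 1
18: 3
9: 1
17: 1
4: 0
35: 1
24: 0
Sum: 5 + 1 + 3 + 1 + 1 + 0 + 1 + 0 = 12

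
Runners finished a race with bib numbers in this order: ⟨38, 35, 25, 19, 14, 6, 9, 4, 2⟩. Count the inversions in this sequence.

35 inversions

Element-by-element contributions:
38: 8
35: 7
25: 6
19: 5
14: 4
6: 2
9: 2
4: 1
2: 0
Sum: 8 + 7 + 6 + 5 + 4 + 2 + 2 + 1 + 0 = 35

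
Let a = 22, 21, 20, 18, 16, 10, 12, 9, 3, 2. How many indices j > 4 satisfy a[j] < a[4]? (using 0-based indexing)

5 such elements

The element at index 4 is 16.
Elements after it: 10, 12, 9, 3, 2
Those smaller than 16: 10, 12, 9, 3, 2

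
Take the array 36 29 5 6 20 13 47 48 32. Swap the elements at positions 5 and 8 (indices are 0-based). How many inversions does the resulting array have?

14 inversions

Positions 5 and 8 hold 13 and 32; after swapping, the array is [36, 29, 5, 6, 20, 32, 47, 48, 13].
Sweep left to right; for each value list the smaller values that follow it:
36 → 29, 5, 6, 20, 32, 13 → 6
29 → 5, 6, 20, 13 → 4
5 → none → 0
6 → none → 0
20 → 13 → 1
32 → 13 → 1
47 → 13 → 1
48 → 13 → 1
13 → none → 0
Sum: 6 + 4 + 0 + 0 + 1 + 1 + 1 + 1 + 0 = 14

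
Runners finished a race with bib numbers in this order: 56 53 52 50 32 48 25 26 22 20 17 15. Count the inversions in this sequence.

Element-by-element contributions:
56 → 53, 52, 50, 32, 48, 25, 26, 22, 20, 17, 15 → 11
53 → 52, 50, 32, 48, 25, 26, 22, 20, 17, 15 → 10
52 → 50, 32, 48, 25, 26, 22, 20, 17, 15 → 9
50 → 32, 48, 25, 26, 22, 20, 17, 15 → 8
32 → 25, 26, 22, 20, 17, 15 → 6
48 → 25, 26, 22, 20, 17, 15 → 6
25 → 22, 20, 17, 15 → 4
26 → 22, 20, 17, 15 → 4
22 → 20, 17, 15 → 3
20 → 17, 15 → 2
17 → 15 → 1
15 → none → 0
Sum: 11 + 10 + 9 + 8 + 6 + 6 + 4 + 4 + 3 + 2 + 1 + 0 = 64

64 inversions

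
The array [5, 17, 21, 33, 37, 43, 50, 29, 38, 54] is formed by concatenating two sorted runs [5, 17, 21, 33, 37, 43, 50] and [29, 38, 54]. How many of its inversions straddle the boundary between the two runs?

Count, for every r in R, how many entries of L exceed r:
r = 29: 33, 37, 43, 50 → 4
r = 38: 43, 50 → 2
r = 54: none → 0
Cross-inversions: 4 + 2 + 0 = 6

6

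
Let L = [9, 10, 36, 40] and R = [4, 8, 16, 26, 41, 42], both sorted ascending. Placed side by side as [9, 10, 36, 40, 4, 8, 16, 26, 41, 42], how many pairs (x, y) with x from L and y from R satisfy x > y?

Take each right-half value and tally the left-half values above it:
r = 4: 9, 10, 36, 40 → 4
r = 8: 9, 10, 36, 40 → 4
r = 16: 36, 40 → 2
r = 26: 36, 40 → 2
r = 41: none → 0
r = 42: none → 0
Cross-inversions: 4 + 4 + 2 + 2 + 0 + 0 = 12

12 split inversions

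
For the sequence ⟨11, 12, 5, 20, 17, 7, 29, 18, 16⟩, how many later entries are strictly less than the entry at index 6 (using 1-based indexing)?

The element at index 6 is 7.
Elements after it: 29, 18, 16
None of them are smaller than 7.

0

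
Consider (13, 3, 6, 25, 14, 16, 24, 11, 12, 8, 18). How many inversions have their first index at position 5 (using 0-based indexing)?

3 such elements

The element at index 5 is 16.
Elements after it: 24, 11, 12, 8, 18
Those smaller than 16: 11, 12, 8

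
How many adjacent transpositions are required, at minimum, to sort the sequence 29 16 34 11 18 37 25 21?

Minimum adjacent swaps = number of inversions (each swap of adjacent out-of-order elements removes one inversion and no swap can remove more).
Count inversions — for each element, later elements that are smaller:
29: 16, 11, 18, 25, 21 → 5
16: 11 → 1
34: 11, 18, 25, 21 → 4
11: none → 0
18: none → 0
37: 25, 21 → 2
25: 21 → 1
21: none → 0
Total inversions: 5 + 1 + 4 + 0 + 0 + 2 + 1 + 0 = 13

13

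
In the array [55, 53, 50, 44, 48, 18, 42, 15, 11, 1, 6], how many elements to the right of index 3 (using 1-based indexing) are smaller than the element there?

8

The element at index 3 is 50.
Elements after it: 44, 48, 18, 42, 15, 11, 1, 6
Those smaller than 50: 44, 48, 18, 42, 15, 11, 1, 6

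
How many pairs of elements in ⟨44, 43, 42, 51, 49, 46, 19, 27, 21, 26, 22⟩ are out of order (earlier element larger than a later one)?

40 out-of-order pairs

Element-by-element contributions:
44: 7
43: 6
42: 5
51: 7
49: 6
46: 5
19: 0
27: 3
21: 0
26: 1
22: 0
Sum: 7 + 6 + 5 + 7 + 6 + 5 + 0 + 3 + 0 + 1 + 0 = 40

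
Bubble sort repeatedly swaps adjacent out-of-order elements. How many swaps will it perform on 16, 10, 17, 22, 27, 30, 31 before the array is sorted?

The minimum number of adjacent swaps to sort an array equals its inversion count, since every such swap removes exactly one inversion.
Count inversions — for each element, later elements that are smaller:
16: 10 → 1
10: none → 0
17: none → 0
22: none → 0
27: none → 0
30: none → 0
31: none → 0
Total inversions: 1 + 0 + 0 + 0 + 0 + 0 + 0 = 1

1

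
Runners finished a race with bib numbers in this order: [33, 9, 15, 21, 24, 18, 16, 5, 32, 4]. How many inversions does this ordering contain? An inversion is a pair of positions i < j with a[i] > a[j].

28

Element-by-element contributions:
33 → 9, 15, 21, 24, 18, 16, 5, 32, 4 → 9
9 → 5, 4 → 2
15 → 5, 4 → 2
21 → 18, 16, 5, 4 → 4
24 → 18, 16, 5, 4 → 4
18 → 16, 5, 4 → 3
16 → 5, 4 → 2
5 → 4 → 1
32 → 4 → 1
4 → none → 0
Sum: 9 + 2 + 2 + 4 + 4 + 3 + 2 + 1 + 1 + 0 = 28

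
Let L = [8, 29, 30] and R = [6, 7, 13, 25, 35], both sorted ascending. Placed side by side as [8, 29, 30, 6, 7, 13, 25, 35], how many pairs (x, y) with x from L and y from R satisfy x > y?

10

Take each right-half value and tally the left-half values above it:
r = 6: 8, 29, 30 → 3
r = 7: 8, 29, 30 → 3
r = 13: 29, 30 → 2
r = 25: 29, 30 → 2
r = 35: none → 0
Cross-inversions: 3 + 3 + 2 + 2 + 0 = 10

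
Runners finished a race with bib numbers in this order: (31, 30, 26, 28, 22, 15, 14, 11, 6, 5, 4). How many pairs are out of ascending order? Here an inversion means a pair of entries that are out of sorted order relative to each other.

54 inversions

Element-by-element contributions:
31 → 30, 26, 28, 22, 15, 14, 11, 6, 5, 4 → 10
30 → 26, 28, 22, 15, 14, 11, 6, 5, 4 → 9
26 → 22, 15, 14, 11, 6, 5, 4 → 7
28 → 22, 15, 14, 11, 6, 5, 4 → 7
22 → 15, 14, 11, 6, 5, 4 → 6
15 → 14, 11, 6, 5, 4 → 5
14 → 11, 6, 5, 4 → 4
11 → 6, 5, 4 → 3
6 → 5, 4 → 2
5 → 4 → 1
4 → none → 0
Sum: 10 + 9 + 7 + 7 + 6 + 5 + 4 + 3 + 2 + 1 + 0 = 54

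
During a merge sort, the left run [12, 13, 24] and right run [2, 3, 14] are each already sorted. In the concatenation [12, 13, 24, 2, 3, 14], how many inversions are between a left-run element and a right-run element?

For each element r of the right run, count left-run elements greater than r:
r = 2: 12, 13, 24 → 3
r = 3: 12, 13, 24 → 3
r = 14: 24 → 1
Cross-inversions: 3 + 3 + 1 = 7

7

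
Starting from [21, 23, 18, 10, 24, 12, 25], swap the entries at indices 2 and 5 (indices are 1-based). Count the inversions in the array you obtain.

Positions 2 and 5 hold 23 and 24; after swapping, the array is [21, 24, 18, 10, 23, 12, 25].
Count, for each position, how many later elements it exceeds:
21: 3
24: 4
18: 2
10: 0
23: 1
12: 0
25: 0
Sum: 3 + 4 + 2 + 0 + 1 + 0 + 0 = 10

10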